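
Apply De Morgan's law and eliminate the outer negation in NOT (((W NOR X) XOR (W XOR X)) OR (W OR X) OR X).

NOT ((W NOR X) XOR (W XOR X)) AND NOT (W OR X) AND NOT X
De Morgan's: NOT(OR of terms) = AND of negations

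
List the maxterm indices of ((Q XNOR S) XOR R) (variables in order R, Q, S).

ΠM(1, 2, 4, 7) = (R OR Q OR NOT S) AND (R OR NOT Q OR S) AND (NOT R OR Q OR S) AND (NOT R OR NOT Q OR NOT S)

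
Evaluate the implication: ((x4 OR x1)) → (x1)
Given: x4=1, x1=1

Antecedent ((x4 OR x1)) = 1; consequent (x1) = 1.
1 → 1 = 1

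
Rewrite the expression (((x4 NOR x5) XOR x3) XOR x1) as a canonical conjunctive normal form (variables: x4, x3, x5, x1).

(x4 OR x3 OR x5 OR NOT x1) AND (x4 OR x3 OR NOT x5 OR x1) AND (x4 OR NOT x3 OR x5 OR x1) AND (x4 OR NOT x3 OR NOT x5 OR NOT x1) AND (NOT x4 OR x3 OR x5 OR x1) AND (NOT x4 OR x3 OR NOT x5 OR x1) AND (NOT x4 OR NOT x3 OR x5 OR NOT x1) AND (NOT x4 OR NOT x3 OR NOT x5 OR NOT x1)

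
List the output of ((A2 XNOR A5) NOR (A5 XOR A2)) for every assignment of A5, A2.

A5 | A2 | Output
----------------
0 | 0 | 0
0 | 1 | 0
1 | 0 | 0
1 | 1 | 0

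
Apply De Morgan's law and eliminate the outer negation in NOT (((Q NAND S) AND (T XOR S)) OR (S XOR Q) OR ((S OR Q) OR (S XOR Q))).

NOT ((Q NAND S) AND (T XOR S)) AND NOT (S XOR Q) AND NOT ((S OR Q) OR (S XOR Q))
De Morgan's: NOT(OR of terms) = AND of negations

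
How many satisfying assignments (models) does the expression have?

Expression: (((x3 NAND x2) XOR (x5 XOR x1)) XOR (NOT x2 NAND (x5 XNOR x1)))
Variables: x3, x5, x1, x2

Satisfying assignments: (0,0,0,0), (0,0,1,0), (0,0,1,1), (0,1,0,0), (0,1,0,1), (0,1,1,0), (1,0,0,0), (1,0,0,1), (1,0,1,0), (1,1,0,0), (1,1,1,0), (1,1,1,1)
Count: 12 out of 16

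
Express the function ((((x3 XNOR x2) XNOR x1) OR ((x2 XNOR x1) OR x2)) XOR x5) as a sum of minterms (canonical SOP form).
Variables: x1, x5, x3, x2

Σm(0, 1, 2, 3, 8, 9, 11, 14) = (NOT x1 AND NOT x5 AND NOT x3 AND NOT x2) OR (NOT x1 AND NOT x5 AND NOT x3 AND x2) OR (NOT x1 AND NOT x5 AND x3 AND NOT x2) OR (NOT x1 AND NOT x5 AND x3 AND x2) OR (x1 AND NOT x5 AND NOT x3 AND NOT x2) OR (x1 AND NOT x5 AND NOT x3 AND x2) OR (x1 AND NOT x5 AND x3 AND x2) OR (x1 AND x5 AND x3 AND NOT x2)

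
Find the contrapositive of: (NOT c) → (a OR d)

Contrapositive: NOT (a OR d) → c
Note: A statement and its contrapositive are logically equivalent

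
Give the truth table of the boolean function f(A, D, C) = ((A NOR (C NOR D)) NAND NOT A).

A | D | C | Output
------------------
0 | 0 | 0 | 1
0 | 0 | 1 | 0
0 | 1 | 0 | 0
0 | 1 | 1 | 0
1 | 0 | 0 | 1
1 | 0 | 1 | 1
1 | 1 | 0 | 1
1 | 1 | 1 | 1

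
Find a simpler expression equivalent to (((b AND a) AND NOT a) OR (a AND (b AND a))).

By distribution ((E AND v) OR (E AND NOT v) = E):
= (b AND a)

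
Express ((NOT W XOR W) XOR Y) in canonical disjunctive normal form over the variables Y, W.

(NOT Y AND NOT W) OR (NOT Y AND W)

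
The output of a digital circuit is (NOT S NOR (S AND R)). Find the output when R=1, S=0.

Substituting: (NOT 0 NOR (0 AND 1))
= 0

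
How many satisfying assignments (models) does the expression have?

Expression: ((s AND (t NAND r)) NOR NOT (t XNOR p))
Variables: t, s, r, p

Satisfying assignments: (0,0,0,0), (0,0,1,0), (1,0,0,1), (1,0,1,1), (1,1,1,1)
Count: 5 out of 16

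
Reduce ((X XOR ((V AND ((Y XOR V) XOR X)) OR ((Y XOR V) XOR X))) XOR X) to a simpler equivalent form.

By XOR self-cancellation ((E XOR v) XOR v = E) then absorption (E OR (E AND v) = E):
= ((Y XOR V) XOR X)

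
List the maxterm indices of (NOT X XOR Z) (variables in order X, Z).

ΠM(1, 2) = (X OR NOT Z) AND (NOT X OR Z)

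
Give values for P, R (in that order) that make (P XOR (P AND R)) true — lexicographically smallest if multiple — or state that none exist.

P=1, R=0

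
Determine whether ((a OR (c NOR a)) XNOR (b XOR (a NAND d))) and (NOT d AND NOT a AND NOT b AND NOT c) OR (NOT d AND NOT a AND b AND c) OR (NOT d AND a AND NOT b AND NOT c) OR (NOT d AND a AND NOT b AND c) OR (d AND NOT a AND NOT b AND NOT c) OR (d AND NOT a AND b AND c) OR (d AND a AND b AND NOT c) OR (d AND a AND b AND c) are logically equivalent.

Yes, they are equivalent — the two output columns agree on all 16 assignments:
d | a | b | c | Expression 1 | Expression 2
-------------------------------------------
0 | 0 | 0 | 0 | 1 | 1
0 | 0 | 0 | 1 | 0 | 0
0 | 0 | 1 | 0 | 0 | 0
0 | 0 | 1 | 1 | 1 | 1
0 | 1 | 0 | 0 | 1 | 1
0 | 1 | 0 | 1 | 1 | 1
0 | 1 | 1 | 0 | 0 | 0
0 | 1 | 1 | 1 | 0 | 0
1 | 0 | 0 | 0 | 1 | 1
1 | 0 | 0 | 1 | 0 | 0
1 | 0 | 1 | 0 | 0 | 0
1 | 0 | 1 | 1 | 1 | 1
1 | 1 | 0 | 0 | 0 | 0
1 | 1 | 0 | 1 | 0 | 0
1 | 1 | 1 | 0 | 1 | 1
1 | 1 | 1 | 1 | 1 | 1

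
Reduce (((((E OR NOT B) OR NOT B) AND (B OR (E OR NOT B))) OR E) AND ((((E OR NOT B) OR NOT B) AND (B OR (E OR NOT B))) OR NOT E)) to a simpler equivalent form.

By distribution ((E OR v) AND (E OR NOT v) = E) then distribution ((E OR v) AND (E OR NOT v) = E):
= (E OR NOT B)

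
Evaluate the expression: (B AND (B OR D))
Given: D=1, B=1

Substituting: (1 AND (1 OR 1))
= 1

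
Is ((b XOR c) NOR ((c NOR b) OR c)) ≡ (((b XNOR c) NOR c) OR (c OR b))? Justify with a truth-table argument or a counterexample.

No. Counterexample: with b=0, c=1, Expression 1 = 0 but Expression 2 = 1.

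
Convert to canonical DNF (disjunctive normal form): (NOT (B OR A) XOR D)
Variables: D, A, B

(NOT D AND NOT A AND NOT B) OR (D AND NOT A AND B) OR (D AND A AND NOT B) OR (D AND A AND B)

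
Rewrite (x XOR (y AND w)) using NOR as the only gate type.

((((x NOR ((y NOR y) NOR (w NOR w))) NOR (x NOR ((y NOR y) NOR (w NOR w)))) NOR ((x NOR ((y NOR y) NOR (w NOR w))) NOR (x NOR ((y NOR y) NOR (w NOR w))))) NOR ((((x NOR x) NOR (((y NOR y) NOR (w NOR w)) NOR ((y NOR y) NOR (w NOR w)))) NOR ((x NOR x) NOR (((y NOR y) NOR (w NOR w)) NOR ((y NOR y) NOR (w NOR w))))) NOR (((x NOR x) NOR (((y NOR y) NOR (w NOR w)) NOR ((y NOR y) NOR (w NOR w)))) NOR ((x NOR x) NOR (((y NOR y) NOR (w NOR w)) NOR ((y NOR y) NOR (w NOR w)))))))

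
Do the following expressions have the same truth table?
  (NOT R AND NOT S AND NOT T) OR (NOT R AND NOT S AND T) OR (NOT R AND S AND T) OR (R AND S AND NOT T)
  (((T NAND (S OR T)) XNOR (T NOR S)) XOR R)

Yes, they are equivalent — the two output columns agree on all 8 assignments:
R | S | T | Expression 1 | Expression 2
---------------------------------------
0 | 0 | 0 | 1 | 1
0 | 0 | 1 | 1 | 1
0 | 1 | 0 | 0 | 0
0 | 1 | 1 | 1 | 1
1 | 0 | 0 | 0 | 0
1 | 0 | 1 | 0 | 0
1 | 1 | 0 | 1 | 1
1 | 1 | 1 | 0 | 0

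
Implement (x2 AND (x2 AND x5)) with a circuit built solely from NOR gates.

((x2 NOR x2) NOR (((x2 NOR x2) NOR (x5 NOR x5)) NOR ((x2 NOR x2) NOR (x5 NOR x5))))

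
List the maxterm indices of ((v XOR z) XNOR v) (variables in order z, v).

ΠM(2, 3) = (NOT z OR v) AND (NOT z OR NOT v)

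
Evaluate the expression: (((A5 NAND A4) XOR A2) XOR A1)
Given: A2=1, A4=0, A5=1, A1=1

Substituting: (((1 NAND 0) XOR 1) XOR 1)
= 1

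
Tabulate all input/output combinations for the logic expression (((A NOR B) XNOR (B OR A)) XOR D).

A | D | B | Output
------------------
0 | 0 | 0 | 0
0 | 0 | 1 | 0
0 | 1 | 0 | 1
0 | 1 | 1 | 1
1 | 0 | 0 | 0
1 | 0 | 1 | 0
1 | 1 | 0 | 1
1 | 1 | 1 | 1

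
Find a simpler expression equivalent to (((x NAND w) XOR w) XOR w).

By XOR self-cancellation ((E XOR v) XOR v = E):
= (x NAND w)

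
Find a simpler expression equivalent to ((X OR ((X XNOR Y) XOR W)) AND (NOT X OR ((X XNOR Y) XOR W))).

By distribution ((E OR v) AND (E OR NOT v) = E):
= ((X XNOR Y) XOR W)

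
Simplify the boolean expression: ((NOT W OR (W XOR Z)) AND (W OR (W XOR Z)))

By distribution ((E OR v) AND (E OR NOT v) = E):
= (W XOR Z)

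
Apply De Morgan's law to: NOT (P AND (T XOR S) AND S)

NOT P OR NOT (T XOR S) OR NOT S
De Morgan's: NOT(AND of terms) = OR of negations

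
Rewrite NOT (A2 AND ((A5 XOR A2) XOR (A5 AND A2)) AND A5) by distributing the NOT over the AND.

NOT A2 OR NOT ((A5 XOR A2) XOR (A5 AND A2)) OR NOT A5
De Morgan's: NOT(AND of terms) = OR of negations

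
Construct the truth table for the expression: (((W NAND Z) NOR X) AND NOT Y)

Y | Z | X | W | Output
----------------------
0 | 0 | 0 | 0 | 0
0 | 0 | 0 | 1 | 0
0 | 0 | 1 | 0 | 0
0 | 0 | 1 | 1 | 0
0 | 1 | 0 | 0 | 0
0 | 1 | 0 | 1 | 1
0 | 1 | 1 | 0 | 0
0 | 1 | 1 | 1 | 0
1 | 0 | 0 | 0 | 0
1 | 0 | 0 | 1 | 0
1 | 0 | 1 | 0 | 0
1 | 0 | 1 | 1 | 0
1 | 1 | 0 | 0 | 0
1 | 1 | 0 | 1 | 0
1 | 1 | 1 | 0 | 0
1 | 1 | 1 | 1 | 0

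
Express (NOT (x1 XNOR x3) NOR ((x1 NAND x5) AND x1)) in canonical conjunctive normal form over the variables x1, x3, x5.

(x1 OR NOT x3 OR x5) AND (x1 OR NOT x3 OR NOT x5) AND (NOT x1 OR x3 OR x5) AND (NOT x1 OR x3 OR NOT x5) AND (NOT x1 OR NOT x3 OR x5)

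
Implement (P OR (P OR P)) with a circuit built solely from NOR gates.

((P NOR ((P NOR P) NOR (P NOR P))) NOR (P NOR ((P NOR P) NOR (P NOR P))))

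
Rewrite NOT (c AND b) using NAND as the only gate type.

(((c NAND b) NAND (c NAND b)) NAND ((c NAND b) NAND (c NAND b)))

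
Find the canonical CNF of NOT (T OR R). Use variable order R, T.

(R OR NOT T) AND (NOT R OR T) AND (NOT R OR NOT T)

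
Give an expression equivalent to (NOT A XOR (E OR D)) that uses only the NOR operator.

(((((A NOR A) NOR ((E NOR D) NOR (E NOR D))) NOR ((A NOR A) NOR ((E NOR D) NOR (E NOR D)))) NOR (((A NOR A) NOR ((E NOR D) NOR (E NOR D))) NOR ((A NOR A) NOR ((E NOR D) NOR (E NOR D))))) NOR (((((A NOR A) NOR (A NOR A)) NOR (((E NOR D) NOR (E NOR D)) NOR ((E NOR D) NOR (E NOR D)))) NOR (((A NOR A) NOR (A NOR A)) NOR (((E NOR D) NOR (E NOR D)) NOR ((E NOR D) NOR (E NOR D))))) NOR ((((A NOR A) NOR (A NOR A)) NOR (((E NOR D) NOR (E NOR D)) NOR ((E NOR D) NOR (E NOR D)))) NOR (((A NOR A) NOR (A NOR A)) NOR (((E NOR D) NOR (E NOR D)) NOR ((E NOR D) NOR (E NOR D)))))))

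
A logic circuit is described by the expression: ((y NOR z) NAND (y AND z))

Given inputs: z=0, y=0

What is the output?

Substituting: ((0 NOR 0) NAND (0 AND 0))
= 1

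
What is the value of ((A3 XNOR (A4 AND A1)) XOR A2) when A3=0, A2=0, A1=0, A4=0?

Substituting: ((0 XNOR (0 AND 0)) XOR 0)
= 1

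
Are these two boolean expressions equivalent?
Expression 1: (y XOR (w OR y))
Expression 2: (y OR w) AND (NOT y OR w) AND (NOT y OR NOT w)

Yes, they are equivalent — the two output columns agree on all 4 assignments:
y | w | Expression 1 | Expression 2
-----------------------------------
0 | 0 | 0 | 0
0 | 1 | 1 | 1
1 | 0 | 0 | 0
1 | 1 | 0 | 0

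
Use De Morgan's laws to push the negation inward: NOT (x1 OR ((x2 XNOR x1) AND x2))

NOT x1 AND NOT ((x2 XNOR x1) AND x2)
De Morgan's: NOT(OR of terms) = AND of negations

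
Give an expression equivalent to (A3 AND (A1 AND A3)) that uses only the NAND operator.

((A3 NAND ((A1 NAND A3) NAND (A1 NAND A3))) NAND (A3 NAND ((A1 NAND A3) NAND (A1 NAND A3))))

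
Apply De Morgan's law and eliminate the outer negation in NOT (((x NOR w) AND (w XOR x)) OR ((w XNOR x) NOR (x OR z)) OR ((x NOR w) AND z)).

NOT ((x NOR w) AND (w XOR x)) AND NOT ((w XNOR x) NOR (x OR z)) AND NOT ((x NOR w) AND z)
De Morgan's: NOT(OR of terms) = AND of negations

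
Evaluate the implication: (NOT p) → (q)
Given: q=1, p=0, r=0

Antecedent (NOT p) = 1; consequent (q) = 1.
1 → 1 = 1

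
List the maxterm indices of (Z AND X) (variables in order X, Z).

ΠM(0, 1, 2) = (X OR Z) AND (X OR NOT Z) AND (NOT X OR Z)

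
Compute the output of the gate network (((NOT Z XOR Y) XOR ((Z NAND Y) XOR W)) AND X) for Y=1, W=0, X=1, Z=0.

Substituting: (((NOT 0 XOR 1) XOR ((0 NAND 1) XOR 0)) AND 1)
= 1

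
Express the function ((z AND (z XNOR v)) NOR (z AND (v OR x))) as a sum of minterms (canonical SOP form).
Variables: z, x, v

Σm(0, 1, 2, 3, 4) = (NOT z AND NOT x AND NOT v) OR (NOT z AND NOT x AND v) OR (NOT z AND x AND NOT v) OR (NOT z AND x AND v) OR (z AND NOT x AND NOT v)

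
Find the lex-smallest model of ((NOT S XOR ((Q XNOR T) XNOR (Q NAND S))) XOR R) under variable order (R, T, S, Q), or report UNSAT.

R=0, T=0, S=0, Q=1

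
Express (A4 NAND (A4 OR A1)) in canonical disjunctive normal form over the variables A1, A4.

(NOT A1 AND NOT A4) OR (A1 AND NOT A4)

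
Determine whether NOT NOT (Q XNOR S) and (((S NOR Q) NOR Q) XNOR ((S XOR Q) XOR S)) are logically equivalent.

No. Counterexample: with S=1, Q=1, Expression 1 = 1 but Expression 2 = 0.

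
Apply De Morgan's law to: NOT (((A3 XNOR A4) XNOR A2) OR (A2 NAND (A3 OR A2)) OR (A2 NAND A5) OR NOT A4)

NOT ((A3 XNOR A4) XNOR A2) AND NOT (A2 NAND (A3 OR A2)) AND NOT (A2 NAND A5) AND A4
De Morgan's: NOT(OR of terms) = AND of negations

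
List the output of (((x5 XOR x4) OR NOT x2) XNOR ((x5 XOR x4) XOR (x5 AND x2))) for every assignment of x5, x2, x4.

x5 | x2 | x4 | Output
---------------------
0 | 0 | 0 | 0
0 | 0 | 1 | 1
0 | 1 | 0 | 1
0 | 1 | 1 | 1
1 | 0 | 0 | 1
1 | 0 | 1 | 0
1 | 1 | 0 | 0
1 | 1 | 1 | 0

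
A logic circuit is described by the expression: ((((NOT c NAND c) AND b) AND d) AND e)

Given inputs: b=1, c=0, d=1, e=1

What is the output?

Substituting: ((((NOT 0 NAND 0) AND 1) AND 1) AND 1)
= 1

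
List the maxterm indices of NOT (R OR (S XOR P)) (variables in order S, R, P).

ΠM(1, 2, 3, 4, 6, 7) = (S OR R OR NOT P) AND (S OR NOT R OR P) AND (S OR NOT R OR NOT P) AND (NOT S OR R OR P) AND (NOT S OR NOT R OR P) AND (NOT S OR NOT R OR NOT P)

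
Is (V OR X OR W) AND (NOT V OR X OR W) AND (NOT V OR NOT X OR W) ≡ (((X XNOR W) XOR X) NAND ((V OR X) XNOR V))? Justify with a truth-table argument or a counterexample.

Yes, they are equivalent — the two output columns agree on all 8 assignments:
V | X | W | Expression 1 | Expression 2
---------------------------------------
0 | 0 | 0 | 0 | 0
0 | 0 | 1 | 1 | 1
0 | 1 | 0 | 1 | 1
0 | 1 | 1 | 1 | 1
1 | 0 | 0 | 0 | 0
1 | 0 | 1 | 1 | 1
1 | 1 | 0 | 0 | 0
1 | 1 | 1 | 1 | 1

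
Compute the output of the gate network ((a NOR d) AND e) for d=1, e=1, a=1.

Substituting: ((1 NOR 1) AND 1)
= 0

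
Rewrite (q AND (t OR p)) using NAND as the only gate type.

((q NAND ((t NAND t) NAND (p NAND p))) NAND (q NAND ((t NAND t) NAND (p NAND p))))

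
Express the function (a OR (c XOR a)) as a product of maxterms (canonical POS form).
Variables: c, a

ΠM(0) = (c OR a)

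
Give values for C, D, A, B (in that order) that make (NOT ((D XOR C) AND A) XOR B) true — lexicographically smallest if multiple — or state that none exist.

C=0, D=0, A=0, B=0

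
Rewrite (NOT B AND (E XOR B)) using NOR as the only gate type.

(((B NOR B) NOR (B NOR B)) NOR (((((E NOR B) NOR (E NOR B)) NOR ((E NOR B) NOR (E NOR B))) NOR ((((E NOR E) NOR (B NOR B)) NOR ((E NOR E) NOR (B NOR B))) NOR (((E NOR E) NOR (B NOR B)) NOR ((E NOR E) NOR (B NOR B))))) NOR ((((E NOR B) NOR (E NOR B)) NOR ((E NOR B) NOR (E NOR B))) NOR ((((E NOR E) NOR (B NOR B)) NOR ((E NOR E) NOR (B NOR B))) NOR (((E NOR E) NOR (B NOR B)) NOR ((E NOR E) NOR (B NOR B)))))))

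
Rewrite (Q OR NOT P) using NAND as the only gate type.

((Q NAND Q) NAND ((P NAND P) NAND (P NAND P)))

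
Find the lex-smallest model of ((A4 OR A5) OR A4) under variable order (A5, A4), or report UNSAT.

A5=0, A4=1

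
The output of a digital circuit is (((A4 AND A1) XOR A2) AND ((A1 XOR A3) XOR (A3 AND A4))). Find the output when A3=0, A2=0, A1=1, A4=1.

Substituting: (((1 AND 1) XOR 0) AND ((1 XOR 0) XOR (0 AND 1)))
= 1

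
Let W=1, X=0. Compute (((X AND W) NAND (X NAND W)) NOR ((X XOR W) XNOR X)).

Substituting: (((0 AND 1) NAND (0 NAND 1)) NOR ((0 XOR 1) XNOR 0))
= 0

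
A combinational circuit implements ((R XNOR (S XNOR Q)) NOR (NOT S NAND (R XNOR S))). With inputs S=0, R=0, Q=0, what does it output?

Substituting: ((0 XNOR (0 XNOR 0)) NOR (NOT 0 NAND (0 XNOR 0)))
= 1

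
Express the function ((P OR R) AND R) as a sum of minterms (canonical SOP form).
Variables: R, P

Σm(2, 3) = (R AND NOT P) OR (R AND P)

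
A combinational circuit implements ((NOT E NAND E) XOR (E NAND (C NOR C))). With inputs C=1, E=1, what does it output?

Substituting: ((NOT 1 NAND 1) XOR (1 NAND (1 NOR 1)))
= 0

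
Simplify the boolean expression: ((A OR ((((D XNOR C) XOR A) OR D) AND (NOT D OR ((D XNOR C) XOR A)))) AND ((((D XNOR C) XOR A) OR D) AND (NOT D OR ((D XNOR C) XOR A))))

By absorption (E AND (E OR v) = E) then distribution ((E OR v) AND (E OR NOT v) = E):
= ((D XNOR C) XOR A)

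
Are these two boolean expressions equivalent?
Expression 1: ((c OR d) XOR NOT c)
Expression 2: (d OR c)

No. Counterexample: with c=0, d=0, Expression 1 = 1 but Expression 2 = 0.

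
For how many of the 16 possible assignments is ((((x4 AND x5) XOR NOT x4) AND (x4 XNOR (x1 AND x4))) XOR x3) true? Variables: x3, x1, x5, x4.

Satisfying assignments: (0,0,0,0), (0,0,1,0), (0,1,0,0), (0,1,1,0), (0,1,1,1), (1,0,0,1), (1,0,1,1), (1,1,0,1)
Count: 8 out of 16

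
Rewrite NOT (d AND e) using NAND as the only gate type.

(((d NAND e) NAND (d NAND e)) NAND ((d NAND e) NAND (d NAND e)))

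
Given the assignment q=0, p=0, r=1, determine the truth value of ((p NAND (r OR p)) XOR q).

Substituting: ((0 NAND (1 OR 0)) XOR 0)
= 1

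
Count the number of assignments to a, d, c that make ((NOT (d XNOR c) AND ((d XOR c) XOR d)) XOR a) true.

Satisfying assignments: (0,0,1), (1,0,0), (1,1,0), (1,1,1)
Count: 4 out of 8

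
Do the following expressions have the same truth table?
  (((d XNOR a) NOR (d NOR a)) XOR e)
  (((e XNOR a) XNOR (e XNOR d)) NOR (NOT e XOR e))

No. Counterexample: with a=0, e=0, d=1, Expression 1 = 1 but Expression 2 = 0.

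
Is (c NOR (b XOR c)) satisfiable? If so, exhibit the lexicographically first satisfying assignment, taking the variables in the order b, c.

b=0, c=0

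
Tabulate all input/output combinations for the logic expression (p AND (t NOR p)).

t | p | Output
--------------
0 | 0 | 0
0 | 1 | 0
1 | 0 | 0
1 | 1 | 0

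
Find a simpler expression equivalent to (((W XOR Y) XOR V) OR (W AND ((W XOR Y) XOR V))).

By absorption (E OR (E AND v) = E):
= ((W XOR Y) XOR V)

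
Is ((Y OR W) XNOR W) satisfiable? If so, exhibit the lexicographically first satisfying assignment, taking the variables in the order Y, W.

Y=0, W=0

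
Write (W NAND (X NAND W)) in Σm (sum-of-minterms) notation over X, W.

Σm(0, 2, 3) = (NOT X AND NOT W) OR (X AND NOT W) OR (X AND W)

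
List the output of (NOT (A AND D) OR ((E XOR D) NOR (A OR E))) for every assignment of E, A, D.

E | A | D | Output
------------------
0 | 0 | 0 | 1
0 | 0 | 1 | 1
0 | 1 | 0 | 1
0 | 1 | 1 | 0
1 | 0 | 0 | 1
1 | 0 | 1 | 1
1 | 1 | 0 | 1
1 | 1 | 1 | 0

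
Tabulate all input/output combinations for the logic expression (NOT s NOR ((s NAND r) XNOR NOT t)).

s | t | r | Output
------------------
0 | 0 | 0 | 0
0 | 0 | 1 | 0
0 | 1 | 0 | 0
0 | 1 | 1 | 0
1 | 0 | 0 | 0
1 | 0 | 1 | 1
1 | 1 | 0 | 1
1 | 1 | 1 | 0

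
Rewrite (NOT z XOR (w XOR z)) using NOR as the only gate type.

(((((z NOR z) NOR ((((w NOR z) NOR (w NOR z)) NOR ((w NOR z) NOR (w NOR z))) NOR ((((w NOR w) NOR (z NOR z)) NOR ((w NOR w) NOR (z NOR z))) NOR (((w NOR w) NOR (z NOR z)) NOR ((w NOR w) NOR (z NOR z)))))) NOR ((z NOR z) NOR ((((w NOR z) NOR (w NOR z)) NOR ((w NOR z) NOR (w NOR z))) NOR ((((w NOR w) NOR (z NOR z)) NOR ((w NOR w) NOR (z NOR z))) NOR (((w NOR w) NOR (z NOR z)) NOR ((w NOR w) NOR (z NOR z))))))) NOR (((z NOR z) NOR ((((w NOR z) NOR (w NOR z)) NOR ((w NOR z) NOR (w NOR z))) NOR ((((w NOR w) NOR (z NOR z)) NOR ((w NOR w) NOR (z NOR z))) NOR (((w NOR w) NOR (z NOR z)) NOR ((w NOR w) NOR (z NOR z)))))) NOR ((z NOR z) NOR ((((w NOR z) NOR (w NOR z)) NOR ((w NOR z) NOR (w NOR z))) NOR ((((w NOR w) NOR (z NOR z)) NOR ((w NOR w) NOR (z NOR z))) NOR (((w NOR w) NOR (z NOR z)) NOR ((w NOR w) NOR (z NOR z)))))))) NOR (((((z NOR z) NOR (z NOR z)) NOR (((((w NOR z) NOR (w NOR z)) NOR ((w NOR z) NOR (w NOR z))) NOR ((((w NOR w) NOR (z NOR z)) NOR ((w NOR w) NOR (z NOR z))) NOR (((w NOR w) NOR (z NOR z)) NOR ((w NOR w) NOR (z NOR z))))) NOR ((((w NOR z) NOR (w NOR z)) NOR ((w NOR z) NOR (w NOR z))) NOR ((((w NOR w) NOR (z NOR z)) NOR ((w NOR w) NOR (z NOR z))) NOR (((w NOR w) NOR (z NOR z)) NOR ((w NOR w) NOR (z NOR z))))))) NOR (((z NOR z) NOR (z NOR z)) NOR (((((w NOR z) NOR (w NOR z)) NOR ((w NOR z) NOR (w NOR z))) NOR ((((w NOR w) NOR (z NOR z)) NOR ((w NOR w) NOR (z NOR z))) NOR (((w NOR w) NOR (z NOR z)) NOR ((w NOR w) NOR (z NOR z))))) NOR ((((w NOR z) NOR (w NOR z)) NOR ((w NOR z) NOR (w NOR z))) NOR ((((w NOR w) NOR (z NOR z)) NOR ((w NOR w) NOR (z NOR z))) NOR (((w NOR w) NOR (z NOR z)) NOR ((w NOR w) NOR (z NOR z)))))))) NOR ((((z NOR z) NOR (z NOR z)) NOR (((((w NOR z) NOR (w NOR z)) NOR ((w NOR z) NOR (w NOR z))) NOR ((((w NOR w) NOR (z NOR z)) NOR ((w NOR w) NOR (z NOR z))) NOR (((w NOR w) NOR (z NOR z)) NOR ((w NOR w) NOR (z NOR z))))) NOR ((((w NOR z) NOR (w NOR z)) NOR ((w NOR z) NOR (w NOR z))) NOR ((((w NOR w) NOR (z NOR z)) NOR ((w NOR w) NOR (z NOR z))) NOR (((w NOR w) NOR (z NOR z)) NOR ((w NOR w) NOR (z NOR z))))))) NOR (((z NOR z) NOR (z NOR z)) NOR (((((w NOR z) NOR (w NOR z)) NOR ((w NOR z) NOR (w NOR z))) NOR ((((w NOR w) NOR (z NOR z)) NOR ((w NOR w) NOR (z NOR z))) NOR (((w NOR w) NOR (z NOR z)) NOR ((w NOR w) NOR (z NOR z))))) NOR ((((w NOR z) NOR (w NOR z)) NOR ((w NOR z) NOR (w NOR z))) NOR ((((w NOR w) NOR (z NOR z)) NOR ((w NOR w) NOR (z NOR z))) NOR (((w NOR w) NOR (z NOR z)) NOR ((w NOR w) NOR (z NOR z))))))))))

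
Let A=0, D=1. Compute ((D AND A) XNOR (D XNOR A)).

Substituting: ((1 AND 0) XNOR (1 XNOR 0))
= 1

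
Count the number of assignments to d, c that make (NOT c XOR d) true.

Satisfying assignments: (0,0), (1,1)
Count: 2 out of 4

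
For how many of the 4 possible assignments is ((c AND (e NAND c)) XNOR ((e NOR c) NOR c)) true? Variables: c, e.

Satisfying assignments: (0,0), (1,1)
Count: 2 out of 4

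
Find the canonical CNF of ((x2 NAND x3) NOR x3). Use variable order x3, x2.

(x3 OR x2) AND (x3 OR NOT x2) AND (NOT x3 OR x2) AND (NOT x3 OR NOT x2)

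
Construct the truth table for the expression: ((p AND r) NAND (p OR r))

r | p | Output
--------------
0 | 0 | 1
0 | 1 | 1
1 | 0 | 1
1 | 1 | 0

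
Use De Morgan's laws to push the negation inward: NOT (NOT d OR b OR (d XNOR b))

d AND NOT b AND NOT (d XNOR b)
De Morgan's: NOT(OR of terms) = AND of negations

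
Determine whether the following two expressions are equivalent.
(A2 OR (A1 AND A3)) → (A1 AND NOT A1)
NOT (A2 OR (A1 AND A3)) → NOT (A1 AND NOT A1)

No, Inverse is not equivalent to original (counterexample: A1=0, A2=1, A3=0)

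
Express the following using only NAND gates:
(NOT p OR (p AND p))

(((p NAND p) NAND (p NAND p)) NAND (((p NAND p) NAND (p NAND p)) NAND ((p NAND p) NAND (p NAND p))))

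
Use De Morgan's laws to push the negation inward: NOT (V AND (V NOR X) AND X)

NOT V OR NOT (V NOR X) OR NOT X
De Morgan's: NOT(AND of terms) = OR of negations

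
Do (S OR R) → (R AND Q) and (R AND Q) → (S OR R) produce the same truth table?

No, Converse is not equivalent to original (counterexample: S=0, R=1, Q=0)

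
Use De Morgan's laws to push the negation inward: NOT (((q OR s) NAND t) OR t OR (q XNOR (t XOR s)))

NOT ((q OR s) NAND t) AND NOT t AND NOT (q XNOR (t XOR s))
De Morgan's: NOT(OR of terms) = AND of negations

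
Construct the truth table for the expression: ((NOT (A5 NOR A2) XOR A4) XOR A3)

A4 | A3 | A5 | A2 | Output
--------------------------
0 | 0 | 0 | 0 | 0
0 | 0 | 0 | 1 | 1
0 | 0 | 1 | 0 | 1
0 | 0 | 1 | 1 | 1
0 | 1 | 0 | 0 | 1
0 | 1 | 0 | 1 | 0
0 | 1 | 1 | 0 | 0
0 | 1 | 1 | 1 | 0
1 | 0 | 0 | 0 | 1
1 | 0 | 0 | 1 | 0
1 | 0 | 1 | 0 | 0
1 | 0 | 1 | 1 | 0
1 | 1 | 0 | 0 | 0
1 | 1 | 0 | 1 | 1
1 | 1 | 1 | 0 | 1
1 | 1 | 1 | 1 | 1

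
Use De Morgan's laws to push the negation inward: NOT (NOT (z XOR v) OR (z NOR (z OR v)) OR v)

(z XOR v) AND NOT (z NOR (z OR v)) AND NOT v
De Morgan's: NOT(OR of terms) = AND of negations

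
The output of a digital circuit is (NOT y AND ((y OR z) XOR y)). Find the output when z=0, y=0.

Substituting: (NOT 0 AND ((0 OR 0) XOR 0))
= 0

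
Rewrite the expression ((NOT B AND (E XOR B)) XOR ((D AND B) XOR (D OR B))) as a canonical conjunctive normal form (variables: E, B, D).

(E OR B OR D) AND (E OR NOT B OR NOT D) AND (NOT E OR B OR NOT D) AND (NOT E OR NOT B OR NOT D)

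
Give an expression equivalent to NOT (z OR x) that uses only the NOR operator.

(((z NOR x) NOR (z NOR x)) NOR ((z NOR x) NOR (z NOR x)))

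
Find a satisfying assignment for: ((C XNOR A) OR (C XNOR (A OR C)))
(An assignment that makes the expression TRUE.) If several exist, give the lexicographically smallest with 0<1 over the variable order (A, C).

A=0, C=0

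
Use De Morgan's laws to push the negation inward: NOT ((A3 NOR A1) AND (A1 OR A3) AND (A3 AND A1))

NOT (A3 NOR A1) OR NOT (A1 OR A3) OR NOT (A3 AND A1)
De Morgan's: NOT(AND of terms) = OR of negations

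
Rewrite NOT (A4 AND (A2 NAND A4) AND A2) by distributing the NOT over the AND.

NOT A4 OR NOT (A2 NAND A4) OR NOT A2
De Morgan's: NOT(AND of terms) = OR of negations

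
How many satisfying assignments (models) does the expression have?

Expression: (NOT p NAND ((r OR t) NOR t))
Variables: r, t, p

Satisfying assignments: (0,0,1), (0,1,0), (0,1,1), (1,0,0), (1,0,1), (1,1,0), (1,1,1)
Count: 7 out of 8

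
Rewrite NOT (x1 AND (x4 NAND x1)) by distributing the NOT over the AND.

NOT x1 OR NOT (x4 NAND x1)
De Morgan's: NOT(AND of terms) = OR of negations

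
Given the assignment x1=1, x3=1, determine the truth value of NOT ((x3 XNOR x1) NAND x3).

Substituting: NOT ((1 XNOR 1) NAND 1)
= 1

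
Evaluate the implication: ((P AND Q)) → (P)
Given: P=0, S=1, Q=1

Antecedent ((P AND Q)) = 0; consequent (P) = 0.
0 → 0 = 1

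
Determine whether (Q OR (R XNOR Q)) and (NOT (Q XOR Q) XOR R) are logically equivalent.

No. Counterexample: with Q=1, R=1, Expression 1 = 1 but Expression 2 = 0.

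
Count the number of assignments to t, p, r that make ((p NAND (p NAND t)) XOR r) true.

Satisfying assignments: (0,0,0), (0,1,1), (1,0,0), (1,1,0)
Count: 4 out of 8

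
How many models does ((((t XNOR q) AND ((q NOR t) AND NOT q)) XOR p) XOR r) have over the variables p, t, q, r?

Satisfying assignments: (0,0,0,0), (0,0,1,1), (0,1,0,1), (0,1,1,1), (1,0,0,1), (1,0,1,0), (1,1,0,0), (1,1,1,0)
Count: 8 out of 16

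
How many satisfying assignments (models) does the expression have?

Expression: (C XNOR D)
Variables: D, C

Satisfying assignments: (0,0), (1,1)
Count: 2 out of 4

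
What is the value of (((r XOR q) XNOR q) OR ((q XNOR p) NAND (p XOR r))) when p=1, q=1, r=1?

Substituting: (((1 XOR 1) XNOR 1) OR ((1 XNOR 1) NAND (1 XOR 1)))
= 1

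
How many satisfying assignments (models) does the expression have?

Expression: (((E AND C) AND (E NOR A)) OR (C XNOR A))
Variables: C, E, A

Satisfying assignments: (0,0,0), (0,1,0), (1,0,1), (1,1,1)
Count: 4 out of 8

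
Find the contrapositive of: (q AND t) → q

Contrapositive: NOT q → NOT (q AND t)
Note: A statement and its contrapositive are logically equivalent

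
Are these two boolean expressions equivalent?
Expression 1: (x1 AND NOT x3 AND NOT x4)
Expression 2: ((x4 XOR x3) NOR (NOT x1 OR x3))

Yes, they are equivalent — the two output columns agree on all 8 assignments:
x1 | x3 | x4 | Expression 1 | Expression 2
------------------------------------------
0 | 0 | 0 | 0 | 0
0 | 0 | 1 | 0 | 0
0 | 1 | 0 | 0 | 0
0 | 1 | 1 | 0 | 0
1 | 0 | 0 | 1 | 1
1 | 0 | 1 | 0 | 0
1 | 1 | 0 | 0 | 0
1 | 1 | 1 | 0 | 0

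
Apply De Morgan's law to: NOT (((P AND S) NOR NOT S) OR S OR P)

NOT ((P AND S) NOR NOT S) AND NOT S AND NOT P
De Morgan's: NOT(OR of terms) = AND of negations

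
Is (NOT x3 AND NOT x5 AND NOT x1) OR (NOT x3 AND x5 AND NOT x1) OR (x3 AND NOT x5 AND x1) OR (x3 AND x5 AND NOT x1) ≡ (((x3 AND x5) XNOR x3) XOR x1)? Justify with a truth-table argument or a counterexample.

Yes, they are equivalent — the two output columns agree on all 8 assignments:
x3 | x5 | x1 | Expression 1 | Expression 2
------------------------------------------
0 | 0 | 0 | 1 | 1
0 | 0 | 1 | 0 | 0
0 | 1 | 0 | 1 | 1
0 | 1 | 1 | 0 | 0
1 | 0 | 0 | 0 | 0
1 | 0 | 1 | 1 | 1
1 | 1 | 0 | 1 | 1
1 | 1 | 1 | 0 | 0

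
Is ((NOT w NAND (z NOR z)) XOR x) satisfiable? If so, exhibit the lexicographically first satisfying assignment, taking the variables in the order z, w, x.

z=0, w=0, x=1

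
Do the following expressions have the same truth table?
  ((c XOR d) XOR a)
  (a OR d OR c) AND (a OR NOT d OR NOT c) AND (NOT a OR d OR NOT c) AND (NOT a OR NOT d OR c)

Yes, they are equivalent — the two output columns agree on all 8 assignments:
a | d | c | Expression 1 | Expression 2
---------------------------------------
0 | 0 | 0 | 0 | 0
0 | 0 | 1 | 1 | 1
0 | 1 | 0 | 1 | 1
0 | 1 | 1 | 0 | 0
1 | 0 | 0 | 1 | 1
1 | 0 | 1 | 0 | 0
1 | 1 | 0 | 0 | 0
1 | 1 | 1 | 1 | 1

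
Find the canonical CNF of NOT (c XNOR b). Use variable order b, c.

(b OR c) AND (NOT b OR NOT c)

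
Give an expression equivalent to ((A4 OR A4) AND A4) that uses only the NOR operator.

((((A4 NOR A4) NOR (A4 NOR A4)) NOR ((A4 NOR A4) NOR (A4 NOR A4))) NOR (A4 NOR A4))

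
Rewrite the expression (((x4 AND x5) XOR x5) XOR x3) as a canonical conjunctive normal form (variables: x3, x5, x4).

(x3 OR x5 OR x4) AND (x3 OR x5 OR NOT x4) AND (x3 OR NOT x5 OR NOT x4) AND (NOT x3 OR NOT x5 OR x4)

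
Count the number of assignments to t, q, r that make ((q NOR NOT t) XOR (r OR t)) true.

Satisfying assignments: (0,0,1), (0,1,1), (1,1,0), (1,1,1)
Count: 4 out of 8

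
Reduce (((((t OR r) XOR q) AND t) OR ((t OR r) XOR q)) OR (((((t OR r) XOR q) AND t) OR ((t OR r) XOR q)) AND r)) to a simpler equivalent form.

By absorption (E OR (E AND v) = E) then absorption (E OR (E AND v) = E):
= ((t OR r) XOR q)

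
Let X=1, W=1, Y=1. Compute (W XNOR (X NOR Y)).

Substituting: (1 XNOR (1 NOR 1))
= 0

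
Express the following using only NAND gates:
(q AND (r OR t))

((q NAND ((r NAND r) NAND (t NAND t))) NAND (q NAND ((r NAND r) NAND (t NAND t))))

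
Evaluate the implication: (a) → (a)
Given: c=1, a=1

Antecedent (a) = 1; consequent (a) = 1.
1 → 1 = 1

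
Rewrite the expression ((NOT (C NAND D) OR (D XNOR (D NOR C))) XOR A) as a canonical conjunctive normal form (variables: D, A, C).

(D OR A OR C) AND (D OR NOT A OR NOT C) AND (NOT D OR A OR C) AND (NOT D OR NOT A OR NOT C)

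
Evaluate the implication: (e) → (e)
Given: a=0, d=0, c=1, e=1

Antecedent (e) = 1; consequent (e) = 1.
1 → 1 = 1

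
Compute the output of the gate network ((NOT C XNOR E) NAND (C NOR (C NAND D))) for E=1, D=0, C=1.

Substituting: ((NOT 1 XNOR 1) NAND (1 NOR (1 NAND 0)))
= 1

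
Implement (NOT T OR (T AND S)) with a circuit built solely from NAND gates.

(((T NAND T) NAND (T NAND T)) NAND (((T NAND S) NAND (T NAND S)) NAND ((T NAND S) NAND (T NAND S))))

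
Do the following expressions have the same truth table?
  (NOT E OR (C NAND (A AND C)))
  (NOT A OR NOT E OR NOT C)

Yes, they are equivalent — the two output columns agree on all 8 assignments:
A | E | C | Expression 1 | Expression 2
---------------------------------------
0 | 0 | 0 | 1 | 1
0 | 0 | 1 | 1 | 1
0 | 1 | 0 | 1 | 1
0 | 1 | 1 | 1 | 1
1 | 0 | 0 | 1 | 1
1 | 0 | 1 | 1 | 1
1 | 1 | 0 | 1 | 1
1 | 1 | 1 | 0 | 0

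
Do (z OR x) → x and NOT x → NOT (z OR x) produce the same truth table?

Yes, Contrapositive is always equivalent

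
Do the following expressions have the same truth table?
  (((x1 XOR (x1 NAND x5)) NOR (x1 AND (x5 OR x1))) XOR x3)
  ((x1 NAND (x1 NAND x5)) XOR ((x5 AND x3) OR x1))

No. Counterexample: with x3=0, x1=0, x5=0, Expression 1 = 0 but Expression 2 = 1.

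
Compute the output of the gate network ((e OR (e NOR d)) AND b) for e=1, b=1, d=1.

Substituting: ((1 OR (1 NOR 1)) AND 1)
= 1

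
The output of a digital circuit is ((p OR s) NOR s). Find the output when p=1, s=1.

Substituting: ((1 OR 1) NOR 1)
= 0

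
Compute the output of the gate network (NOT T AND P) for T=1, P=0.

Substituting: (NOT 1 AND 0)
= 0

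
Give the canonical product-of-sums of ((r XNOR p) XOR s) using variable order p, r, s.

ΠM(1, 2, 4, 7) = (p OR r OR NOT s) AND (p OR NOT r OR s) AND (NOT p OR r OR s) AND (NOT p OR NOT r OR NOT s)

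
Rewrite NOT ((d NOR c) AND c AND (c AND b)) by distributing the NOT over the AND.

NOT (d NOR c) OR NOT c OR NOT (c AND b)
De Morgan's: NOT(AND of terms) = OR of negations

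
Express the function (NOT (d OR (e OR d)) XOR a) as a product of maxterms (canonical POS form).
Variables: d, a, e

ΠM(1, 2, 4, 5) = (d OR a OR NOT e) AND (d OR NOT a OR e) AND (NOT d OR a OR e) AND (NOT d OR a OR NOT e)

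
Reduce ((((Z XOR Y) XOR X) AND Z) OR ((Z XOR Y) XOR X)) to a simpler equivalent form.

By absorption (E OR (E AND v) = E):
= ((Z XOR Y) XOR X)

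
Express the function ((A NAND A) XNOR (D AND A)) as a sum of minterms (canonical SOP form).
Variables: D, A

Σm(1) = (NOT D AND A)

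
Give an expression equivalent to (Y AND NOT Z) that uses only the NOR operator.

((Y NOR Y) NOR ((Z NOR Z) NOR (Z NOR Z)))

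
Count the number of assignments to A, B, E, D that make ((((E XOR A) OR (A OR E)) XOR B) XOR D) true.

Satisfying assignments: (0,0,0,1), (0,0,1,0), (0,1,0,0), (0,1,1,1), (1,0,0,0), (1,0,1,0), (1,1,0,1), (1,1,1,1)
Count: 8 out of 16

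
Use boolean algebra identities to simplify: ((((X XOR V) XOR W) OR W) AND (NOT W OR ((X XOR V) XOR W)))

By distribution ((E OR v) AND (E OR NOT v) = E):
= ((X XOR V) XOR W)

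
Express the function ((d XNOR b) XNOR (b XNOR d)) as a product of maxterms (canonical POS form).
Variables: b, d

ΠM() = TRUE (no maxterms)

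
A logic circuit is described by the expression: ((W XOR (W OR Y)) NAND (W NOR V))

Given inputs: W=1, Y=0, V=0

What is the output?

Substituting: ((1 XOR (1 OR 0)) NAND (1 NOR 0))
= 1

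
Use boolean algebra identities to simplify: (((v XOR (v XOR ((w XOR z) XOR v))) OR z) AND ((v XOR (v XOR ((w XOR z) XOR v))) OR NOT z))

By distribution ((E OR v) AND (E OR NOT v) = E) then XOR self-cancellation ((E XOR v) XOR v = E):
= ((w XOR z) XOR v)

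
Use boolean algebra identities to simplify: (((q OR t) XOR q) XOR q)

By XOR self-cancellation ((E XOR v) XOR v = E):
= (q OR t)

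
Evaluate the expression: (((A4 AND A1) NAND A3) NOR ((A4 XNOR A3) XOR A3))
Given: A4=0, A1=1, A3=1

Substituting: (((0 AND 1) NAND 1) NOR ((0 XNOR 1) XOR 1))
= 0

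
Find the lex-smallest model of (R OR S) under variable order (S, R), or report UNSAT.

S=0, R=1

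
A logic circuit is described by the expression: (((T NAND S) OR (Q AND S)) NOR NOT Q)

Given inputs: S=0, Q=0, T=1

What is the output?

Substituting: (((1 NAND 0) OR (0 AND 0)) NOR NOT 0)
= 0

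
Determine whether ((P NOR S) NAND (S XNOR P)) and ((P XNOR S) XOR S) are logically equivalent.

No. Counterexample: with S=0, P=0, Expression 1 = 0 but Expression 2 = 1.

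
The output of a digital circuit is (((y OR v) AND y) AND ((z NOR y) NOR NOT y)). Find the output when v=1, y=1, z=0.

Substituting: (((1 OR 1) AND 1) AND ((0 NOR 1) NOR NOT 1))
= 1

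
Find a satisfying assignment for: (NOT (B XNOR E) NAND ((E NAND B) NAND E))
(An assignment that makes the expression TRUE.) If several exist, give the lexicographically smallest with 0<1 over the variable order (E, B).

E=0, B=0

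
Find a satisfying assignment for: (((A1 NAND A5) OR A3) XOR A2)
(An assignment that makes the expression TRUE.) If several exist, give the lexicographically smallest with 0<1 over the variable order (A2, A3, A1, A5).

A2=0, A3=0, A1=0, A5=0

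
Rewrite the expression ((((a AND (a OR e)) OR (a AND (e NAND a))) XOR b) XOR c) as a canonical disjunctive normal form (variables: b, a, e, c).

(NOT b AND NOT a AND NOT e AND c) OR (NOT b AND NOT a AND e AND c) OR (NOT b AND a AND NOT e AND NOT c) OR (NOT b AND a AND e AND NOT c) OR (b AND NOT a AND NOT e AND NOT c) OR (b AND NOT a AND e AND NOT c) OR (b AND a AND NOT e AND c) OR (b AND a AND e AND c)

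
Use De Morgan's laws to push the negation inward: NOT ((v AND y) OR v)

NOT (v AND y) AND NOT v
De Morgan's: NOT(OR of terms) = AND of negations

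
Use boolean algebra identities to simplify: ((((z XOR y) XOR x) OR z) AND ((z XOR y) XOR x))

By absorption (E AND (E OR v) = E):
= ((z XOR y) XOR x)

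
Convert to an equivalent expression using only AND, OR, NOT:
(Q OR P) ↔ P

((Q OR P) AND P) OR (NOT (Q OR P) AND NOT P)
(Biconditional = both true or both false)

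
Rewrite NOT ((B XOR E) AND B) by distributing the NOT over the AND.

NOT (B XOR E) OR NOT B
De Morgan's: NOT(AND of terms) = OR of negations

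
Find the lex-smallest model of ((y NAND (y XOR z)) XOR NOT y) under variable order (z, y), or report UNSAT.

z=1, y=1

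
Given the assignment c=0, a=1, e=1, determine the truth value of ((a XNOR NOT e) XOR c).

Substituting: ((1 XNOR NOT 1) XOR 0)
= 0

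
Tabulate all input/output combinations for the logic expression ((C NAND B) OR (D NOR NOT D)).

C | D | B | Output
------------------
0 | 0 | 0 | 1
0 | 0 | 1 | 1
0 | 1 | 0 | 1
0 | 1 | 1 | 1
1 | 0 | 0 | 1
1 | 0 | 1 | 0
1 | 1 | 0 | 1
1 | 1 | 1 | 0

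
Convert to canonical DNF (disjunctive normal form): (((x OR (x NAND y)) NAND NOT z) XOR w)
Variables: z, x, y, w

(NOT z AND NOT x AND NOT y AND w) OR (NOT z AND NOT x AND y AND w) OR (NOT z AND x AND NOT y AND w) OR (NOT z AND x AND y AND w) OR (z AND NOT x AND NOT y AND NOT w) OR (z AND NOT x AND y AND NOT w) OR (z AND x AND NOT y AND NOT w) OR (z AND x AND y AND NOT w)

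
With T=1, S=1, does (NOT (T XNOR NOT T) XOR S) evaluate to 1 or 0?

Substituting: (NOT (1 XNOR NOT 1) XOR 1)
= 0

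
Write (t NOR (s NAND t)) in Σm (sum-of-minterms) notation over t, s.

Σm() = FALSE (no minterms)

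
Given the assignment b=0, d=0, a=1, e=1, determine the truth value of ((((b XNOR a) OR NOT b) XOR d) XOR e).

Substituting: ((((0 XNOR 1) OR NOT 0) XOR 0) XOR 1)
= 0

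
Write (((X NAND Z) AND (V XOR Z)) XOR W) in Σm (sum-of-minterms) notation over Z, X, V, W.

Σm(1, 2, 5, 6, 8, 11, 13, 15) = (NOT Z AND NOT X AND NOT V AND W) OR (NOT Z AND NOT X AND V AND NOT W) OR (NOT Z AND X AND NOT V AND W) OR (NOT Z AND X AND V AND NOT W) OR (Z AND NOT X AND NOT V AND NOT W) OR (Z AND NOT X AND V AND W) OR (Z AND X AND NOT V AND W) OR (Z AND X AND V AND W)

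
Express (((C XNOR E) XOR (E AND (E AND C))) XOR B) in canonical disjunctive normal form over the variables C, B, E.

(NOT C AND NOT B AND NOT E) OR (NOT C AND B AND E) OR (C AND B AND NOT E) OR (C AND B AND E)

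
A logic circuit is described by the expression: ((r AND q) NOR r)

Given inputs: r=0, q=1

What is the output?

Substituting: ((0 AND 1) NOR 0)
= 1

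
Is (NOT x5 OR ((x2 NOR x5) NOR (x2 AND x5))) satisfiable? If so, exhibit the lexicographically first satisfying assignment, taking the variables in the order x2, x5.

x2=0, x5=0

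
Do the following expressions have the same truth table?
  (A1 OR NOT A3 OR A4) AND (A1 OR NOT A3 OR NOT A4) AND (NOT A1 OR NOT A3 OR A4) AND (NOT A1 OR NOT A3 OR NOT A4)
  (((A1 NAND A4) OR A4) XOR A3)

Yes, they are equivalent — the two output columns agree on all 8 assignments:
A1 | A3 | A4 | Expression 1 | Expression 2
------------------------------------------
0 | 0 | 0 | 1 | 1
0 | 0 | 1 | 1 | 1
0 | 1 | 0 | 0 | 0
0 | 1 | 1 | 0 | 0
1 | 0 | 0 | 1 | 1
1 | 0 | 1 | 1 | 1
1 | 1 | 0 | 0 | 0
1 | 1 | 1 | 0 | 0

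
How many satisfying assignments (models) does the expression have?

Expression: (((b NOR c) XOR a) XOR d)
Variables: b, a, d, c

Satisfying assignments: (0,0,0,0), (0,0,1,1), (0,1,0,1), (0,1,1,0), (1,0,1,0), (1,0,1,1), (1,1,0,0), (1,1,0,1)
Count: 8 out of 16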